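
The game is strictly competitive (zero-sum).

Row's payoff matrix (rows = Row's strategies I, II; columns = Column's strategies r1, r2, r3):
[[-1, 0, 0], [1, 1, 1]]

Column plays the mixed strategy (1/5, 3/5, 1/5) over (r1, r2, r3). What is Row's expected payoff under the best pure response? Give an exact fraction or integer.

I: (-1)·(1/5) + (0)·(3/5) + (0)·(1/5) = -1/5.
II: (1)·(1/5) + (1)·(3/5) + (1)·(1/5) = 1.
The best pure response is II with expected payoff 1.

1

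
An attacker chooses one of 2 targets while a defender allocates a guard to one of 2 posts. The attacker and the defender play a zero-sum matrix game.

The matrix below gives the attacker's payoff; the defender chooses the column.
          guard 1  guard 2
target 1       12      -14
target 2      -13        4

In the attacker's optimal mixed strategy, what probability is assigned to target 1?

17/43

Row minima are -14 and -13, so the attacker's maximin is -13; column maxima are 12 and 4, so the defender's minimax is 4. These differ, so the equilibrium is in mixed strategies.
Let the attacker play target 1 with probability p. The defender is indifferent when 12p − 13(1−p) = −14p + 4(1−p), giving p = 17/43.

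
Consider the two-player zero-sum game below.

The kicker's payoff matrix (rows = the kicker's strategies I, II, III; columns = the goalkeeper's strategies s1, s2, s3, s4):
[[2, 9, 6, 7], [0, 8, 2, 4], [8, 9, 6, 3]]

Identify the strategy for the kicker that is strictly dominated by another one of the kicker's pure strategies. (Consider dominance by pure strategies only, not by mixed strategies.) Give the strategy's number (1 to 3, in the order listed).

Compare II with I: 2 > 0, 9 > 8, 6 > 2, 7 > 4.
So I strictly dominates II for the kicker; II is strictly dominated.

2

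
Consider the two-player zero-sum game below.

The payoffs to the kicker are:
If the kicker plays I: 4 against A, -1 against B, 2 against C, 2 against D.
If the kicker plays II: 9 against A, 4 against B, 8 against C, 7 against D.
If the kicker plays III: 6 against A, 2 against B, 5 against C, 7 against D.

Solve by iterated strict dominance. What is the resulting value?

Column C is strictly dominated by B for the goalkeeper (-1<2, 4<8, 2<5); eliminate C.
Row I is strictly dominated by row II (9>4, 4>-1, 7>2); eliminate I.
Column A is strictly dominated by B for the goalkeeper (4<9, 2<6); eliminate A.
Column D is strictly dominated by B for the goalkeeper (4<7, 2<7); eliminate D.
Row III is strictly dominated by row II (4>2); eliminate III.
Only (II, B) remains, with payoff 4.

4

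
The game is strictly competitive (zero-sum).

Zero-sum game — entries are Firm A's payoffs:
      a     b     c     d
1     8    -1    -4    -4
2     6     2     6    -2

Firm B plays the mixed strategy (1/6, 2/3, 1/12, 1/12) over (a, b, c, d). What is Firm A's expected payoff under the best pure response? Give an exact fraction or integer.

8/3

1: (8)·(1/6) + (-1)·(2/3) + (-4)·(1/12) + (-4)·(1/12) = 0.
2: (6)·(1/6) + (2)·(2/3) + (6)·(1/12) + (-2)·(1/12) = 8/3.
The best pure response is 2 with expected payoff 8/3.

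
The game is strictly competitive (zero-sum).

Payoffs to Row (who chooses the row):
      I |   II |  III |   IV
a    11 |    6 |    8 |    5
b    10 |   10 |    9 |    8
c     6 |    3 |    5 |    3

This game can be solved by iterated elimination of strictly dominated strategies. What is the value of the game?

Row c is strictly dominated by row a (11>6, 6>3, 8>5, 5>3); eliminate c.
Column II is strictly dominated by IV for Column (5<6, 8<10); eliminate II.
Column I is strictly dominated by III for Column (8<11, 9<10); eliminate I.
Column III is strictly dominated by IV for Column (5<8, 8<9); eliminate III.
Row a is strictly dominated by row b (8>5); eliminate a.
Only (b, IV) remains, with payoff 8.

8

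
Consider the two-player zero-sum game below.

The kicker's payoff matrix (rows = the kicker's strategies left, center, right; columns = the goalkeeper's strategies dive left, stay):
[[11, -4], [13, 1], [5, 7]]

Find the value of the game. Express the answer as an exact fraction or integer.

43/7

Row left is strictly dominated by row center, so the kicker never plays it.
The remaining 2×2 game on (center, right) × (dive left, stay) has no saddle point. Let the kicker play center with probability p; indifference gives 13p + 5(1−p) = p + 7(1−p), so p = 1/7.
Similarly the goalkeeper's optimal q on dive left is 3/7, and the value is 13·(3/7) + (1)·(4/7) = 43/7.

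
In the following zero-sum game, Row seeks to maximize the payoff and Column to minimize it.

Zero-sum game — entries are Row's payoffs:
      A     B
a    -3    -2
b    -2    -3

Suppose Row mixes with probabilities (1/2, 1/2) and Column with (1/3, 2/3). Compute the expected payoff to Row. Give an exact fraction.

-5/2

Against (1/3, 2/3), each row's expected payoff is a: -7/3; b: -8/3.
Taking the (1/2, 1/2)-weighted average: (1/2)·(-7/3) + (1/2)·(-8/3) = -5/2.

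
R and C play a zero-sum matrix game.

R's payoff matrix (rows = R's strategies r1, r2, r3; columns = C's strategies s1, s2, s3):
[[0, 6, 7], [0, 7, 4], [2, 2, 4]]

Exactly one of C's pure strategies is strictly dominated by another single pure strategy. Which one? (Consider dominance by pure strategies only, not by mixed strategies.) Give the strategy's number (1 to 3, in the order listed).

C prefers columns that give R less. Compare s3 with s1: 0 < 7, 0 < 4, 2 < 4.
So s1 strictly dominates s3 for C; s3 is strictly dominated.

3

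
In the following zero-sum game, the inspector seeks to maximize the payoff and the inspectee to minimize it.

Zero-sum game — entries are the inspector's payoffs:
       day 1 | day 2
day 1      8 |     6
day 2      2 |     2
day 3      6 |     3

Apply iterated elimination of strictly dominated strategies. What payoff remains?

Row day 2 is strictly dominated by row day 1 (8>2, 6>2); eliminate day 2.
Row day 3 is strictly dominated by row day 1 (8>6, 6>3); eliminate day 3.
Column day 1 is strictly dominated by day 2 for the inspectee (6<8); eliminate day 1.
Only (day 1, day 2) remains, with payoff 6.

6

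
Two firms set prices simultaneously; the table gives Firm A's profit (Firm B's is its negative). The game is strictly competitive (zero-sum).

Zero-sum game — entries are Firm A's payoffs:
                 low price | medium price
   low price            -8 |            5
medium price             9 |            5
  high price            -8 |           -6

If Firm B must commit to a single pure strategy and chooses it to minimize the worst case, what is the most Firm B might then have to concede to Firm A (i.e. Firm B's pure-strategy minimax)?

The worst case (largest entry) in each column is low price: 9, medium price: 5.
The best (smallest) of these is 5.

5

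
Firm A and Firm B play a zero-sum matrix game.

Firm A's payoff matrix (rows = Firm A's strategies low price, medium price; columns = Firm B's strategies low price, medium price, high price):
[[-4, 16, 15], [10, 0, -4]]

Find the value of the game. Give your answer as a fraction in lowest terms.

134/33

Column medium price is strictly dominated by high price for Firm B (it gives Firm A more in every row).
The remaining 2×2 game on (low price, medium price) × (low price, high price) has no saddle point. Let Firm A play low price with probability p; indifference gives −4p + 10(1−p) = 15p − 4(1−p), so p = 14/33.
Similarly Firm B's optimal q on low price is 19/33, and the value is -4·(19/33) + (15)·(14/33) = 134/33.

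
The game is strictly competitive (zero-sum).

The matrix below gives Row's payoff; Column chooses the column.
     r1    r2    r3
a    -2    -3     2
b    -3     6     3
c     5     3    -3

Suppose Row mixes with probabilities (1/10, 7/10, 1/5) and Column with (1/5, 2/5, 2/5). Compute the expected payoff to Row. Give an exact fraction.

Against (1/5, 2/5, 2/5), each row's expected payoff is a: -4/5; b: 3; c: 1.
Taking the (1/10, 7/10, 1/5)-weighted average: (1/10)·(-4/5) + (7/10)·(3) + (1/5)·(1) = 111/50.

111/50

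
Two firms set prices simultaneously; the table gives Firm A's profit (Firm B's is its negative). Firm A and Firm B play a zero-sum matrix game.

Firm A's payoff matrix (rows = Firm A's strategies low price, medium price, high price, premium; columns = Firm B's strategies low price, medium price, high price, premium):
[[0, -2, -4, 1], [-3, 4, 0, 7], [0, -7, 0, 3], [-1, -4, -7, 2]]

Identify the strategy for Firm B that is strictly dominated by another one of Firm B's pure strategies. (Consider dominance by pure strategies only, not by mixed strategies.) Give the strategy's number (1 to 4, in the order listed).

Firm B prefers columns that give Firm A less. Compare premium with low price: 0 < 1, -3 < 7, 0 < 3, -1 < 2.
So low price strictly dominates premium for Firm B; premium is strictly dominated.

4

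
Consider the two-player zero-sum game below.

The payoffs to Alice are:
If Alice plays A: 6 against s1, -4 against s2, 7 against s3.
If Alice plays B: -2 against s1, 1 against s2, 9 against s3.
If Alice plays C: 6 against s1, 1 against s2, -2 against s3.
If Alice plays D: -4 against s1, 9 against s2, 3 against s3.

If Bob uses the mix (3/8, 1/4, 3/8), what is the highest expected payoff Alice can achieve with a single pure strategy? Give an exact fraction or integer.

A: (6)·(3/8) + (-4)·(1/4) + (7)·(3/8) = 31/8.
B: (-2)·(3/8) + (1)·(1/4) + (9)·(3/8) = 23/8.
C: (6)·(3/8) + (1)·(1/4) + (-2)·(3/8) = 7/4.
D: (-4)·(3/8) + (9)·(1/4) + (3)·(3/8) = 15/8.
The best pure response is A with expected payoff 31/8.

31/8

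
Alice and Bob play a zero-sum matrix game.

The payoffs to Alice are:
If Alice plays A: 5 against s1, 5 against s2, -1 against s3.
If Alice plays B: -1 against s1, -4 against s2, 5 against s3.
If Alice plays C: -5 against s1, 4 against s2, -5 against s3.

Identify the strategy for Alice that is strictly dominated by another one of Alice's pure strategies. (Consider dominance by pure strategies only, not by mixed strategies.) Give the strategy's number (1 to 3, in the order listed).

Compare C with A: 5 > -5, 5 > 4, -1 > -5.
So A strictly dominates C for Alice; C is strictly dominated.

3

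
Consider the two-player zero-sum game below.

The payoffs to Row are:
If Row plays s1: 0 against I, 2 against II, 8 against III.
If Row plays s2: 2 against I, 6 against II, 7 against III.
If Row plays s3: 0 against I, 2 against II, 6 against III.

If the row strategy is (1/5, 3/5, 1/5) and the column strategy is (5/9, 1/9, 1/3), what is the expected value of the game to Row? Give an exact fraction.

Against (5/9, 1/9, 1/3), each row's expected payoff is s1: 26/9; s2: 37/9; s3: 20/9.
Taking the (1/5, 3/5, 1/5)-weighted average: (1/5)·(26/9) + (3/5)·(37/9) + (1/5)·(20/9) = 157/45.

157/45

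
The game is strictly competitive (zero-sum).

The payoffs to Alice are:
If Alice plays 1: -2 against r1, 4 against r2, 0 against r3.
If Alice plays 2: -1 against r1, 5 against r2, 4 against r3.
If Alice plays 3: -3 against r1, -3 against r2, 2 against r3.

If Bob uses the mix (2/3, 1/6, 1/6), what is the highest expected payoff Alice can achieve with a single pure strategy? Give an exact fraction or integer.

1: (-2)·(2/3) + (4)·(1/6) + (0)·(1/6) = -2/3.
2: (-1)·(2/3) + (5)·(1/6) + (4)·(1/6) = 5/6.
3: (-3)·(2/3) + (-3)·(1/6) + (2)·(1/6) = -13/6.
The best pure response is 2 with expected payoff 5/6.

5/6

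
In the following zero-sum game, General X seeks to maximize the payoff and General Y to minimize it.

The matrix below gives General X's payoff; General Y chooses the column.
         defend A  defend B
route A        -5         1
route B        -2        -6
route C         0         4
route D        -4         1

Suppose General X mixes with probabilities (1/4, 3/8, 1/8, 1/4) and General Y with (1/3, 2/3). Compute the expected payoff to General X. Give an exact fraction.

Against (1/3, 2/3), each row's expected payoff is route A: -1; route B: -14/3; route C: 8/3; route D: -2/3.
Taking the (1/4, 3/8, 1/8, 1/4)-weighted average: (1/4)·(-1) + (3/8)·(-14/3) + (1/8)·(8/3) + (1/4)·(-2/3) = -11/6.

-11/6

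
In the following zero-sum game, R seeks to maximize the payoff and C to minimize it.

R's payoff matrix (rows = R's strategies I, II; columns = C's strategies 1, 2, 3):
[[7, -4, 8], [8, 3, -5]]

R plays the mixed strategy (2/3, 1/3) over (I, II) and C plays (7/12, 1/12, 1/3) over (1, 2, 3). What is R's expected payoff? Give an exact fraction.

Against (7/12, 1/12, 1/3), each row's expected payoff is I: 77/12; II: 13/4.
Taking the (2/3, 1/3)-weighted average: (2/3)·(77/12) + (1/3)·(13/4) = 193/36.

193/36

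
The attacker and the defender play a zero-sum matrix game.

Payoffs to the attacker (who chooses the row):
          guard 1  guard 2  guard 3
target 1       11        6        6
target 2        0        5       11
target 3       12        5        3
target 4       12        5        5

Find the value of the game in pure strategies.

Row minima: 6, 0, 3, 5 → the attacker's maximin is 6.
Column maxima: 12, 6, 11 → the defender's minimax is 6.
They coincide at (target 1, guard 2), so the value is 6.

6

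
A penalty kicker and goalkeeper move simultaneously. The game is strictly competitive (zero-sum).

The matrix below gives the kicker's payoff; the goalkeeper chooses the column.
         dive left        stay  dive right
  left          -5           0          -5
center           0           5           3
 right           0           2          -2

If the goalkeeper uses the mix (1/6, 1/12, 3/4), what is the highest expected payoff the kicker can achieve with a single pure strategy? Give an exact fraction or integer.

left: (-5)·(1/6) + (0)·(1/12) + (-5)·(3/4) = -55/12.
center: (0)·(1/6) + (5)·(1/12) + (3)·(3/4) = 8/3.
right: (0)·(1/6) + (2)·(1/12) + (-2)·(3/4) = -4/3.
The best pure response is center with expected payoff 8/3.

8/3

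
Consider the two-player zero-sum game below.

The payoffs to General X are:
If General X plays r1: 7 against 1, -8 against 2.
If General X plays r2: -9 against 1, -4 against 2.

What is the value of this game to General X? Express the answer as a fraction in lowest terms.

Row minima are -8 and -9, so General X's maximin is -8; column maxima are 7 and -4, so General Y's minimax is -4. These differ, so the equilibrium is in mixed strategies.
Let General X play r1 with probability p. General Y is indifferent when 7p − 9(1−p) = −8p − 4(1−p), giving p = 1/4.
Let General Y play 1 with probability q. General X is indifferent when 7q − 8(1−q) = −9q − 4(1−q), giving q = 1/5.
The value is 7·(1/5) + (-8)·(4/5) = -5.

-5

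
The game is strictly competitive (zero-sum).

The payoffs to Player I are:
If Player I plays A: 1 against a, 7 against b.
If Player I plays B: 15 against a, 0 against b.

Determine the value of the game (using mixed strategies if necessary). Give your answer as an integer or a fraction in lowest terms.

5

Row minima are 1 and 0, so Player I's maximin is 1; column maxima are 15 and 7, so Player II's minimax is 7. These differ, so the equilibrium is in mixed strategies.
Let Player I play A with probability p. Player II is indifferent when p + 15(1−p) = 7p, giving p = 5/7.
Let Player II play a with probability q. Player I is indifferent when q + 7(1−q) = 15q, giving q = 1/3.
The value is 1·(1/3) + (7)·(2/3) = 5.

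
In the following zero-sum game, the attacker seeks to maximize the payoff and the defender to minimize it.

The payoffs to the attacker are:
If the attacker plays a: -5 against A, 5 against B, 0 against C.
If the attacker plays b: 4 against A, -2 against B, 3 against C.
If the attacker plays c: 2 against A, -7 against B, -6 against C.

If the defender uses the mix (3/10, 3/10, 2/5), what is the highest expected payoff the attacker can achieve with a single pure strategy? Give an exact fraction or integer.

a: (-5)·(3/10) + (5)·(3/10) + (0)·(2/5) = 0.
b: (4)·(3/10) + (-2)·(3/10) + (3)·(2/5) = 9/5.
c: (2)·(3/10) + (-7)·(3/10) + (-6)·(2/5) = -39/10.
The best pure response is b with expected payoff 9/5.

9/5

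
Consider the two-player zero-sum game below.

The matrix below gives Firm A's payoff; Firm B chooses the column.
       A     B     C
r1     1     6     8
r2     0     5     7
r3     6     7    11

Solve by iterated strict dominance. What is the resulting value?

6

Column B is strictly dominated by A for Firm B (1<6, 0<5, 6<7); eliminate B.
Row r2 is strictly dominated by row r1 (1>0, 8>7); eliminate r2.
Row r1 is strictly dominated by row r3 (6>1, 11>8); eliminate r1.
Column C is strictly dominated by A for Firm B (6<11); eliminate C.
Only (r3, A) remains, with payoff 6.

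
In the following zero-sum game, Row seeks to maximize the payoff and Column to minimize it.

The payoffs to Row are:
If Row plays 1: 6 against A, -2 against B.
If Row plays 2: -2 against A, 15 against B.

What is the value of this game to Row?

Row minima are -2 and -2, so Row's maximin is -2; column maxima are 6 and 15, so Column's minimax is 6. These differ, so the equilibrium is in mixed strategies.
Let Row play 1 with probability p. Column is indifferent when 6p − 2(1−p) = −2p + 15(1−p), giving p = 17/25.
Let Column play A with probability q. Row is indifferent when 6q − 2(1−q) = −2q + 15(1−q), giving q = 17/25.
The value is 6·(17/25) + (-2)·(8/25) = 86/25.

86/25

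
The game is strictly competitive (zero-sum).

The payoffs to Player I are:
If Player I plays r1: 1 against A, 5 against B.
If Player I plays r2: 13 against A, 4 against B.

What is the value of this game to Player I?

61/13

Row minima are 1 and 4, so Player I's maximin is 4; column maxima are 13 and 5, so Player II's minimax is 5. These differ, so the equilibrium is in mixed strategies.
Let Player I play r1 with probability p. Player II is indifferent when p + 13(1−p) = 5p + 4(1−p), giving p = 9/13.
Let Player II play A with probability q. Player I is indifferent when q + 5(1−q) = 13q + 4(1−q), giving q = 1/13.
The value is 1·(1/13) + (5)·(12/13) = 61/13.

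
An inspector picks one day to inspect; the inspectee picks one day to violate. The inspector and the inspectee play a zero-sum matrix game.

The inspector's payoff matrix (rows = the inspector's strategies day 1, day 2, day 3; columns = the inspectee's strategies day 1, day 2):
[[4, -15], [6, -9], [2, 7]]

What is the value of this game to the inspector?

3

Row day 1 is strictly dominated by row day 2, so the inspector never plays it.
The remaining 2×2 game on (day 2, day 3) × (day 1, day 2) has no saddle point. Let the inspector play day 2 with probability p; indifference gives 6p + 2(1−p) = −9p + 7(1−p), so p = 1/4.
Similarly the inspectee's optimal q on day 1 is 4/5, and the value is 6·(4/5) + (-9)·(1/5) = 3.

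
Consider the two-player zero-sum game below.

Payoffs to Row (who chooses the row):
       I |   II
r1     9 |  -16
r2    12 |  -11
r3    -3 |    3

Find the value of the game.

Row r1 is strictly dominated by row r2, so Row never plays it.
The remaining 2×2 game on (r2, r3) × (I, II) has no saddle point. Let Row play r2 with probability p; indifference gives 12p − 3(1−p) = −11p + 3(1−p), so p = 6/29.
Similarly Column's optimal q on I is 14/29, and the value is 12·(14/29) + (-11)·(15/29) = 3/29.

3/29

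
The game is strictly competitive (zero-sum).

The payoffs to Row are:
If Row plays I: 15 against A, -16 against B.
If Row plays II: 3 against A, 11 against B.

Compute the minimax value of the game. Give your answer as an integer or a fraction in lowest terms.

Row minima are -16 and 3, so Row's maximin is 3; column maxima are 15 and 11, so Column's minimax is 11. These differ, so the equilibrium is in mixed strategies.
Let Row play I with probability p. Column is indifferent when 15p + 3(1−p) = −16p + 11(1−p), giving p = 8/39.
Let Column play A with probability q. Row is indifferent when 15q − 16(1−q) = 3q + 11(1−q), giving q = 9/13.
The value is 15·(9/13) + (-16)·(4/13) = 71/13.

71/13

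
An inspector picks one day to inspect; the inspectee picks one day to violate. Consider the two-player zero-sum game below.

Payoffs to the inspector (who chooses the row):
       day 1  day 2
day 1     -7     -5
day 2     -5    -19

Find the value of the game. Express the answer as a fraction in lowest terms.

-27/4

Row minima are -7 and -19, so the inspector's maximin is -7; column maxima are -5 and -5, so the inspectee's minimax is -5. These differ, so the equilibrium is in mixed strategies.
Let the inspector play day 1 with probability p. The inspectee is indifferent when −7p − 5(1−p) = −5p − 19(1−p), giving p = 7/8.
Let the inspectee play day 1 with probability q. The inspector is indifferent when −7q − 5(1−q) = −5q − 19(1−q), giving q = 7/8.
The value is -7·(7/8) + (-5)·(1/8) = -27/4.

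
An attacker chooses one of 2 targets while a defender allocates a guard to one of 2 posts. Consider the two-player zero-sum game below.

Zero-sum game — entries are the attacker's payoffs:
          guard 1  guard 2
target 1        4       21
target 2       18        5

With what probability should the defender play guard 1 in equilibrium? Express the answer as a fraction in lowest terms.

8/15

Row minima are 4 and 5, so the attacker's maximin is 5; column maxima are 18 and 21, so the defender's minimax is 18. These differ, so the equilibrium is in mixed strategies.
Let the defender play guard 1 with probability q. The attacker is indifferent when 4q + 21(1−q) = 18q + 5(1−q), giving q = 8/15.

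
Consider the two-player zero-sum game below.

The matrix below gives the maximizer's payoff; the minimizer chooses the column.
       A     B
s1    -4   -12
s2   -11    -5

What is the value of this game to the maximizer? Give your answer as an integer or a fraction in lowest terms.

Row minima are -12 and -11, so the maximizer's maximin is -11; column maxima are -4 and -5, so the minimizer's minimax is -5. These differ, so the equilibrium is in mixed strategies.
Let the maximizer play s1 with probability p. The minimizer is indifferent when −4p − 11(1−p) = −12p − 5(1−p), giving p = 3/7.
Let the minimizer play A with probability q. The maximizer is indifferent when −4q − 12(1−q) = −11q − 5(1−q), giving q = 1/2.
The value is -4·(1/2) + (-12)·(1/2) = -8.

-8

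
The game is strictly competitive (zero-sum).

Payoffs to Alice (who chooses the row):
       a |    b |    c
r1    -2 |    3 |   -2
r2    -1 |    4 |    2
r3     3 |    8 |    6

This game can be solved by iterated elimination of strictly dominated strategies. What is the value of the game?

Row r1 is strictly dominated by row r2 (-1>-2, 4>3, 2>-2); eliminate r1.
Row r2 is strictly dominated by row r3 (3>-1, 8>4, 6>2); eliminate r2.
Column c is strictly dominated by a for Bob (3<6); eliminate c.
Column b is strictly dominated by a for Bob (3<8); eliminate b.
Only (r3, a) remains, with payoff 3.

3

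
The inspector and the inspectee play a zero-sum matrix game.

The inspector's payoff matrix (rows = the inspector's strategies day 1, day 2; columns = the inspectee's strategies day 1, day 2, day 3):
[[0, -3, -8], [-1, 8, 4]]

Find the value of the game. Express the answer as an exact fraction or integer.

Column day 2 is strictly dominated by day 3 for the inspectee (it gives the inspector more in every row).
The remaining 2×2 game on (day 1, day 2) × (day 1, day 3) has no saddle point. Let the inspector play day 1 with probability p; indifference gives −(1−p) = −8p + 4(1−p), so p = 5/13.
Similarly the inspectee's optimal q on day 1 is 12/13, and the value is 0·(12/13) + (-8)·(1/13) = -8/13.

-8/13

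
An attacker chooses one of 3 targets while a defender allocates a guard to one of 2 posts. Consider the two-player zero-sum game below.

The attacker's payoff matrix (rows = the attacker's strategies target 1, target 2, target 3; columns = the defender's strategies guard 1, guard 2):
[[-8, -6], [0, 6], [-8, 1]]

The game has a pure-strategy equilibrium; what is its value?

Row minima: -8, 0, -8 → the attacker's maximin is 0.
Column maxima: 0, 6 → the defender's minimax is 0.
They coincide at (target 2, guard 1), so the value is 0.

0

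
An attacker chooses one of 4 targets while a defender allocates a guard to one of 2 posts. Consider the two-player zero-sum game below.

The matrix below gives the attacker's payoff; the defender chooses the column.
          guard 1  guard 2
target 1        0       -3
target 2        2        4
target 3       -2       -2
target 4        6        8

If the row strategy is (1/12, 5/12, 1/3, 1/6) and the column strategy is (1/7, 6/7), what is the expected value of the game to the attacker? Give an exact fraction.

41/21

Against (1/7, 6/7), each row's expected payoff is target 1: -18/7; target 2: 26/7; target 3: -2; target 4: 54/7.
Taking the (1/12, 5/12, 1/3, 1/6)-weighted average: (1/12)·(-18/7) + (5/12)·(26/7) + (1/3)·(-2) + (1/6)·(54/7) = 41/21.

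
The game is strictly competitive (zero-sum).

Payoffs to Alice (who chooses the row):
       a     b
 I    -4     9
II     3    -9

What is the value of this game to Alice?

Row minima are -4 and -9, so Alice's maximin is -4; column maxima are 3 and 9, so Bob's minimax is 3. These differ, so the equilibrium is in mixed strategies.
Let Alice play I with probability p. Bob is indifferent when −4p + 3(1−p) = 9p − 9(1−p), giving p = 12/25.
Let Bob play a with probability q. Alice is indifferent when −4q + 9(1−q) = 3q − 9(1−q), giving q = 18/25.
The value is -4·(18/25) + (9)·(7/25) = -9/25.

-9/25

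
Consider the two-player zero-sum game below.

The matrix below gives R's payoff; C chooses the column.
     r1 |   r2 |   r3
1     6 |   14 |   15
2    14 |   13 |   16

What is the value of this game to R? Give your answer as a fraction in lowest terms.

Column r3 is strictly dominated by r2 for C (it gives R more in every row).
The remaining 2×2 game on (1, 2) × (r1, r2) has no saddle point. Let R play 1 with probability p; indifference gives 6p + 14(1−p) = 14p + 13(1−p), so p = 1/9.
Similarly C's optimal q on r1 is 1/9, and the value is 6·(1/9) + (14)·(8/9) = 118/9.

118/9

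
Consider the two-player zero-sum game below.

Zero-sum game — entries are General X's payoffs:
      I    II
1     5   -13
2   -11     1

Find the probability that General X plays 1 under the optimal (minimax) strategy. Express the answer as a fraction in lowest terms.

Row minima are -13 and -11, so General X's maximin is -11; column maxima are 5 and 1, so General Y's minimax is 1. These differ, so the equilibrium is in mixed strategies.
Let General X play 1 with probability p. General Y is indifferent when 5p − 11(1−p) = −13p + (1−p), giving p = 2/5.

2/5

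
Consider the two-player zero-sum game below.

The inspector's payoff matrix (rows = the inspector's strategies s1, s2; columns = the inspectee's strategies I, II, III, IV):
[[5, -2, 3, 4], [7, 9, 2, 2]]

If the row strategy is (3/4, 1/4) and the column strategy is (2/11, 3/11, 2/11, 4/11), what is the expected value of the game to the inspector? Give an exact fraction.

Against (2/11, 3/11, 2/11, 4/11), each row's expected payoff is s1: 26/11; s2: 53/11.
Taking the (3/4, 1/4)-weighted average: (3/4)·(26/11) + (1/4)·(53/11) = 131/44.

131/44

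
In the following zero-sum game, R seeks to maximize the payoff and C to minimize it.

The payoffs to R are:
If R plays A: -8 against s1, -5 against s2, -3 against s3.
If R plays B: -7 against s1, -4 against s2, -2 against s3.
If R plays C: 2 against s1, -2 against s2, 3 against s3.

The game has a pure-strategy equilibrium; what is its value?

Row minima: -8, -7, -2 → R's maximin is -2.
Column maxima: 2, -2, 3 → C's minimax is -2.
They coincide at (C, s2), so the value is -2.

-2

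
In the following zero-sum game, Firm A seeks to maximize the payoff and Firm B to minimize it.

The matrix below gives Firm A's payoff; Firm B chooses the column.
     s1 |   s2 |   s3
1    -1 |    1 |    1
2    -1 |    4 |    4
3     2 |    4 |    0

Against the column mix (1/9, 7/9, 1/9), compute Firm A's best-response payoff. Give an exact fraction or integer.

31/9

1: (-1)·(1/9) + (1)·(7/9) + (1)·(1/9) = 7/9.
2: (-1)·(1/9) + (4)·(7/9) + (4)·(1/9) = 31/9.
3: (2)·(1/9) + (4)·(7/9) + (0)·(1/9) = 10/3.
The best pure response is 2 with expected payoff 31/9.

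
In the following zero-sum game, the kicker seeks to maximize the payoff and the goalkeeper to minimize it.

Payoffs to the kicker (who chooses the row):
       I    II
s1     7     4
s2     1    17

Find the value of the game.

Row minima are 4 and 1, so the kicker's maximin is 4; column maxima are 7 and 17, so the goalkeeper's minimax is 7. These differ, so the equilibrium is in mixed strategies.
Let the kicker play s1 with probability p. The goalkeeper is indifferent when 7p + (1−p) = 4p + 17(1−p), giving p = 16/19.
Let the goalkeeper play I with probability q. The kicker is indifferent when 7q + 4(1−q) = q + 17(1−q), giving q = 13/19.
The value is 7·(13/19) + (4)·(6/19) = 115/19.

115/19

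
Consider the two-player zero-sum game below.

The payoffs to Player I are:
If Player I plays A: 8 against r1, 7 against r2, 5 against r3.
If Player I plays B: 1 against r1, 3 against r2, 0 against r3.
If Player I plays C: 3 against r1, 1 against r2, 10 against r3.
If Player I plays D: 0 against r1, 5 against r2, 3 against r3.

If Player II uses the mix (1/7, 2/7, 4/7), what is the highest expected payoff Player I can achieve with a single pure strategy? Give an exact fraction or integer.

45/7

A: (8)·(1/7) + (7)·(2/7) + (5)·(4/7) = 6.
B: (1)·(1/7) + (3)·(2/7) + (0)·(4/7) = 1.
C: (3)·(1/7) + (1)·(2/7) + (10)·(4/7) = 45/7.
D: (0)·(1/7) + (5)·(2/7) + (3)·(4/7) = 22/7.
The best pure response is C with expected payoff 45/7.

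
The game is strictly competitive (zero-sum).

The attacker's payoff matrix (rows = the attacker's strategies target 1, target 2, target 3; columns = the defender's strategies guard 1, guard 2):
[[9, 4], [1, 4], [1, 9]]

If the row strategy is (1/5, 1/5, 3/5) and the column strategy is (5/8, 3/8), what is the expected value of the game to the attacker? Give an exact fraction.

17/4

Against (5/8, 3/8), each row's expected payoff is target 1: 57/8; target 2: 17/8; target 3: 4.
Taking the (1/5, 1/5, 3/5)-weighted average: (1/5)·(57/8) + (1/5)·(17/8) + (3/5)·(4) = 17/4.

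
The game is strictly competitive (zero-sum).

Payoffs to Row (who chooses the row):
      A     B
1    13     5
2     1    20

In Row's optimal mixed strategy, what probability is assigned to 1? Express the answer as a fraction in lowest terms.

19/27

Row minima are 5 and 1, so Row's maximin is 5; column maxima are 13 and 20, so Column's minimax is 13. These differ, so the equilibrium is in mixed strategies.
Let Row play 1 with probability p. Column is indifferent when 13p + (1−p) = 5p + 20(1−p), giving p = 19/27.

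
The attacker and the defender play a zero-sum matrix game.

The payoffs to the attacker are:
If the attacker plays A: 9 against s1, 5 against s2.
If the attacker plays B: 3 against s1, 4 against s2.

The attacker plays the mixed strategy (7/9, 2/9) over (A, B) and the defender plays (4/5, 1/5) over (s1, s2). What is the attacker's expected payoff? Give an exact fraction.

319/45

Against (4/5, 1/5), each row's expected payoff is A: 41/5; B: 16/5.
Taking the (7/9, 2/9)-weighted average: (7/9)·(41/5) + (2/9)·(16/5) = 319/45.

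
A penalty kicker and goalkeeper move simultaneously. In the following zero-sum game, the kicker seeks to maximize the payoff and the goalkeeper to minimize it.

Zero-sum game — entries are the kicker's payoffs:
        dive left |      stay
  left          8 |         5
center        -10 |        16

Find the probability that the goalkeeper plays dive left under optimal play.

Row minima are 5 and -10, so the kicker's maximin is 5; column maxima are 8 and 16, so the goalkeeper's minimax is 8. These differ, so the equilibrium is in mixed strategies.
Let the goalkeeper play dive left with probability q. The kicker is indifferent when 8q + 5(1−q) = −10q + 16(1−q), giving q = 11/29.

11/29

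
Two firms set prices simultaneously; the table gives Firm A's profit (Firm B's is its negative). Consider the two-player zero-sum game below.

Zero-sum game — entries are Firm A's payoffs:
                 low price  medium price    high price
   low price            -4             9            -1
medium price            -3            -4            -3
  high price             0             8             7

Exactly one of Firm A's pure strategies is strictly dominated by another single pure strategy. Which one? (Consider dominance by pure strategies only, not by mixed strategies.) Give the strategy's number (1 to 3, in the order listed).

2

Compare medium price with high price: 0 > -3, 8 > -4, 7 > -3.
So high price strictly dominates medium price for Firm A; medium price is strictly dominated.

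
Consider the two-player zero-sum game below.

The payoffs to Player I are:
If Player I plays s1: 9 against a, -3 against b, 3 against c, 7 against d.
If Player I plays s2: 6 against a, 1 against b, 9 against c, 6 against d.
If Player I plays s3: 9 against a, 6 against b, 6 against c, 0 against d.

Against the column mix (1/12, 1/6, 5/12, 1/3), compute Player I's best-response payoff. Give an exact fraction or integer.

77/12

s1: (9)·(1/12) + (-3)·(1/6) + (3)·(5/12) + (7)·(1/3) = 23/6.
s2: (6)·(1/12) + (1)·(1/6) + (9)·(5/12) + (6)·(1/3) = 77/12.
s3: (9)·(1/12) + (6)·(1/6) + (6)·(5/12) + (0)·(1/3) = 17/4.
The best pure response is s2 with expected payoff 77/12.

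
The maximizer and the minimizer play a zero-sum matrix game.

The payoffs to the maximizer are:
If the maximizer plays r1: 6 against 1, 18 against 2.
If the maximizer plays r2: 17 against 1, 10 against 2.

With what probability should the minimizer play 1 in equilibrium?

8/19

Row minima are 6 and 10, so the maximizer's maximin is 10; column maxima are 17 and 18, so the minimizer's minimax is 17. These differ, so the equilibrium is in mixed strategies.
Let the minimizer play 1 with probability q. The maximizer is indifferent when 6q + 18(1−q) = 17q + 10(1−q), giving q = 8/19.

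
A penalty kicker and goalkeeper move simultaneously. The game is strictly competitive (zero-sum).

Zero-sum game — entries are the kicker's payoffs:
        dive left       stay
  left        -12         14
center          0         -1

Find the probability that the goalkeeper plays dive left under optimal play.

Row minima are -12 and -1, so the kicker's maximin is -1; column maxima are 0 and 14, so the goalkeeper's minimax is 0. These differ, so the equilibrium is in mixed strategies.
Let the goalkeeper play dive left with probability q. The kicker is indifferent when −12q + 14(1−q) = −(1−q), giving q = 5/9.

5/9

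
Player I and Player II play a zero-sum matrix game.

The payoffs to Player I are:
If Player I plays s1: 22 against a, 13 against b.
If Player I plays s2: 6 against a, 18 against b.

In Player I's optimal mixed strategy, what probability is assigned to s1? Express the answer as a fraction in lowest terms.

Row minima are 13 and 6, so Player I's maximin is 13; column maxima are 22 and 18, so Player II's minimax is 18. These differ, so the equilibrium is in mixed strategies.
Let Player I play s1 with probability p. Player II is indifferent when 22p + 6(1−p) = 13p + 18(1−p), giving p = 4/7.

4/7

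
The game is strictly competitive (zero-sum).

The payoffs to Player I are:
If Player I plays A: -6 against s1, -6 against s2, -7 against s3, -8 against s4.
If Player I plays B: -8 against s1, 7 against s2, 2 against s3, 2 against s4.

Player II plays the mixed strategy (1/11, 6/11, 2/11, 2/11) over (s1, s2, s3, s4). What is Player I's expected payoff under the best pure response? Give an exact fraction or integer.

42/11

A: (-6)·(1/11) + (-6)·(6/11) + (-7)·(2/11) + (-8)·(2/11) = -72/11.
B: (-8)·(1/11) + (7)·(6/11) + (2)·(2/11) + (2)·(2/11) = 42/11.
The best pure response is B with expected payoff 42/11.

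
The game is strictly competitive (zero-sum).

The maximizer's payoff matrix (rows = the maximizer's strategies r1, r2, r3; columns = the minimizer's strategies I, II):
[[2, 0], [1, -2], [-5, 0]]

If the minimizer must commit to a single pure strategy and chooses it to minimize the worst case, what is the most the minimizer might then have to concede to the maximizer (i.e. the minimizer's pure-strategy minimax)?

0

The worst case (largest entry) in each column is I: 2, II: 0.
The best (smallest) of these is 0.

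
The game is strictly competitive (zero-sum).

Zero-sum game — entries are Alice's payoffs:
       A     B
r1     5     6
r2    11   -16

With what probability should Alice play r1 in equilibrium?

27/28

Row minima are 5 and -16, so Alice's maximin is 5; column maxima are 11 and 6, so Bob's minimax is 6. These differ, so the equilibrium is in mixed strategies.
Let Alice play r1 with probability p. Bob is indifferent when 5p + 11(1−p) = 6p − 16(1−p), giving p = 27/28.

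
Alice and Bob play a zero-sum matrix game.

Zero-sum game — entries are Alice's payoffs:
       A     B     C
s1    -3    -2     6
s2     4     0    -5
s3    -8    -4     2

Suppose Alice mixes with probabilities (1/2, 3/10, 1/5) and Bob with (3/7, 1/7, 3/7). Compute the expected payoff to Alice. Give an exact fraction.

Against (3/7, 1/7, 3/7), each row's expected payoff is s1: 1; s2: -3/7; s3: -22/7.
Taking the (1/2, 3/10, 1/5)-weighted average: (1/2)·(1) + (3/10)·(-3/7) + (1/5)·(-22/7) = -9/35.

-9/35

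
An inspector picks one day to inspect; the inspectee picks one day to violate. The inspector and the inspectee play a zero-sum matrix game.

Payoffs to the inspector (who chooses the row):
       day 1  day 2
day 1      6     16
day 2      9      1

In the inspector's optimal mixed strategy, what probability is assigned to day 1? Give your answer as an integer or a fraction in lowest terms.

4/9

Row minima are 6 and 1, so the inspector's maximin is 6; column maxima are 9 and 16, so the inspectee's minimax is 9. These differ, so the equilibrium is in mixed strategies.
Let the inspector play day 1 with probability p. The inspectee is indifferent when 6p + 9(1−p) = 16p + (1−p), giving p = 4/9.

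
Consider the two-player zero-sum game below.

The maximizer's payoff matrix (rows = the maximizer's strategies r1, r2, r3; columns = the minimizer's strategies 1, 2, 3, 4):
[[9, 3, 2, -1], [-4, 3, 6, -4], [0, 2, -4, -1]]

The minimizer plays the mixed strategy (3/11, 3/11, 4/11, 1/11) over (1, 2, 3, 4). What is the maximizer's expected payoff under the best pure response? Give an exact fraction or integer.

r1: (9)·(3/11) + (3)·(3/11) + (2)·(4/11) + (-1)·(1/11) = 43/11.
r2: (-4)·(3/11) + (3)·(3/11) + (6)·(4/11) + (-4)·(1/11) = 17/11.
r3: (0)·(3/11) + (2)·(3/11) + (-4)·(4/11) + (-1)·(1/11) = -1.
The best pure response is r1 with expected payoff 43/11.

43/11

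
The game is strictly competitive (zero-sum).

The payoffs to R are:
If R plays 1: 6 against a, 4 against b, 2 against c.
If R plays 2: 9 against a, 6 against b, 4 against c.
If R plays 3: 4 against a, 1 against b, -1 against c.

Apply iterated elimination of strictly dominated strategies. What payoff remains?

4

Column b is strictly dominated by c for C (2<4, 4<6, -1<1); eliminate b.
Row 3 is strictly dominated by row 1 (6>4, 2>-1); eliminate 3.
Column a is strictly dominated by c for C (2<6, 4<9); eliminate a.
Row 1 is strictly dominated by row 2 (4>2); eliminate 1.
Only (2, c) remains, with payoff 4.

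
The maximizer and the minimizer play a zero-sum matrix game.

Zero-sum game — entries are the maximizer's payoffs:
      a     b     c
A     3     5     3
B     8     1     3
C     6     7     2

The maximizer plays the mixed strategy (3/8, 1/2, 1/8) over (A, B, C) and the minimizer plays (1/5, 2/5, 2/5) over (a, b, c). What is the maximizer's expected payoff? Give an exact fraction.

29/8

Against (1/5, 2/5, 2/5), each row's expected payoff is A: 19/5; B: 16/5; C: 24/5.
Taking the (3/8, 1/2, 1/8)-weighted average: (3/8)·(19/5) + (1/2)·(16/5) + (1/8)·(24/5) = 29/8.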